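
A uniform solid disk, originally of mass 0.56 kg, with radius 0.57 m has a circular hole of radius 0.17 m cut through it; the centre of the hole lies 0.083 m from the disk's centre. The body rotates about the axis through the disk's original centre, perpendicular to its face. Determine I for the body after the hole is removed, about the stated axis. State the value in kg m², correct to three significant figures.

0.0899

Unpierced body about its centre: I₀ = (1/2)MR² = (1/2)(0.56)(0.57)² = 0.090972 kg m².
The removed disk has mass m = M·(r/R)² = (0.56)(0.17/0.57)² = 0.049812 kg (same uniform areal density).
Its moment of inertia about the rotation axis (parallel-axis theorem): I_hole = (1/2)mr² + md² = (1/2)(0.049812)(0.17)² + (0.049812)(0.083)² = 0.0010629 kg m².
Treating the hole as negative mass, I = I₀ − I_hole = 0.090972 − 0.0010629 = 0.089909 kg m².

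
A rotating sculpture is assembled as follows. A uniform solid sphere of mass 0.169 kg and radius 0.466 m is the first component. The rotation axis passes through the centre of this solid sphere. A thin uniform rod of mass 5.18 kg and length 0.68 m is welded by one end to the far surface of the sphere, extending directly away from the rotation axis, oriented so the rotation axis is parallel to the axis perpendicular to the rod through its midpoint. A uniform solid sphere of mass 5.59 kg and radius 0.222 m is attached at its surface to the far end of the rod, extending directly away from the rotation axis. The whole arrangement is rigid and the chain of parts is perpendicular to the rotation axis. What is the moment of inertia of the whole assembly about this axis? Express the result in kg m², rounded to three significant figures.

Solid sphere: I_cm = (2/5)MR² = (2/5)(0.169)(0.466)² = 0.01468 kg m²; axis through the centre, so I = 0.01468 kg m².
Thin rod: I_cm = (1/12)ML² = (1/12)(5.18)(0.68)² = 0.1996 kg m²; centre at d = 0.466 + 0.34 = 0.806 m, so the parallel axis theorem gives I = 0.1996 + (5.18)(0.806)² = 3.5647 kg m².
Solid sphere: I_cm = (2/5)MR² = (2/5)(5.59)(0.222)² = 0.1102 kg m²; centre at d = 0.466 + 0.34 + 0.34 + 0.222 = 1.368 m, so the parallel axis theorem gives I = 0.1102 + (5.59)(1.368)² = 10.571 kg m².
Total I = 0.01468 + 3.5647 + 10.571 = 14.151 kg m².

14.2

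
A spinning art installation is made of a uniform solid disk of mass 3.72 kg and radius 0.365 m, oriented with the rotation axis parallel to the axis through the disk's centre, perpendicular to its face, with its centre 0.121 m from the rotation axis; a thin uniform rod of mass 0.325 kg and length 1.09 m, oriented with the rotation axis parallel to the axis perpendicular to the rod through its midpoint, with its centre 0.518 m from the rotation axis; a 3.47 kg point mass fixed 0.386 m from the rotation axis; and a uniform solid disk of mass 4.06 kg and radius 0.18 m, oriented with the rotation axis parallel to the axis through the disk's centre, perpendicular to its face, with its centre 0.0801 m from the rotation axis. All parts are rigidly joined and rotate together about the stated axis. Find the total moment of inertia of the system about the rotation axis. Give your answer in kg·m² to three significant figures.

1.03

Solid disk: I_cm = (1/2)MR² = (1/2)(3.72)(0.365)² = 0.2478 kg·m²; centre at d = 0.121 m, so I = I_cm + Md² gives I = 0.2478 + (3.72)(0.121)² = 0.30226 kg·m².
Thin rod: I_cm = (1/12)ML² = (1/12)(0.325)(1.09)² = 0.032178 kg·m²; centre at d = 0.518 m, so I = I_cm + Md² gives I = 0.032178 + (0.325)(0.518)² = 0.11938 kg·m².
Point mass: I_cm = 0; centre at d = 0.386 m, so I = I_cm + Md² gives I = 0 + (3.47)(0.386)² = 0.51702 kg·m².
Solid disk: I_cm = (1/2)MR² = (1/2)(4.06)(0.18)² = 0.065772 kg·m²; centre at d = 0.0801 m, so I = I_cm + Md² gives I = 0.065772 + (4.06)(0.0801)² = 0.091821 kg·m².
Total I = 0.30226 + 0.11938 + 0.51702 + 0.091821 = 1.0305 kg·m².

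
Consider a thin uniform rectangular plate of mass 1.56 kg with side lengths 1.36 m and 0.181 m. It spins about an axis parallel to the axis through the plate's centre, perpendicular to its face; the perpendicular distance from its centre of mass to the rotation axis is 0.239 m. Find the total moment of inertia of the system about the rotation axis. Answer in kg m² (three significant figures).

I_cm = (1/12)M(a²+b²) = (1/12)(1.56)[(1.36)² + (0.181)²] = 0.24471 kg m²; centre at d = 0.239 m, so I = I_cm + Md² gives I = 0.24471 + (1.56)(0.239)² = 0.33382 kg m².

0.334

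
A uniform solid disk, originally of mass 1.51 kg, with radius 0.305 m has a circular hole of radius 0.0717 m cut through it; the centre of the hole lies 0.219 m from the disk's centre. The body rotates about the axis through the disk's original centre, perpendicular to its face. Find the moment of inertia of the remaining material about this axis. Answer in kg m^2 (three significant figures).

0.0660

Unpierced body about its centre: I₀ = (1/2)MR² = (1/2)(1.51)(0.305)² = 0.070234 kg m^2.
The removed disk has mass m = M·(r/R)² = (1.51)(0.0717/0.305)² = 0.083448 kg (same uniform areal density).
Its moment of inertia about the rotation axis (parallel-axis theorem): I_hole = (1/2)mr² + md² = (1/2)(0.083448)(0.0717)² + (0.083448)(0.219)² = 0.0042167 kg m^2.
Treating the hole as negative mass, I = I₀ − I_hole = 0.070234 − 0.0042167 = 0.066017 kg m^2.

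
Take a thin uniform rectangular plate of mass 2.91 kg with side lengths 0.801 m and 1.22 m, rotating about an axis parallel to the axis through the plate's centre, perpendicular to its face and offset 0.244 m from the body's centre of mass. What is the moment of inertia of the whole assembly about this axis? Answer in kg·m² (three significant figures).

0.690

I_cm = (1/12)M(a²+b²) = (1/12)(2.91)[(0.801)² + (1.22)²] = 0.51653 kg·m²; centre at d = 0.244 m, so I = I_cm + Md² gives I = 0.51653 + (2.91)(0.244)² = 0.68978 kg·m².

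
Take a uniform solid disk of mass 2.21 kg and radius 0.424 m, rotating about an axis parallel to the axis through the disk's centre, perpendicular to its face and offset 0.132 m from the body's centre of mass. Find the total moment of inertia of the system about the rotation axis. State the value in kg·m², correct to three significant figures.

I_cm = (1/2)MR² = (1/2)(2.21)(0.424)² = 0.19865 kg·m²; centre at d = 0.132 m, so I = I_cm + Md² gives I = 0.19865 + (2.21)(0.132)² = 0.23716 kg·m².

0.237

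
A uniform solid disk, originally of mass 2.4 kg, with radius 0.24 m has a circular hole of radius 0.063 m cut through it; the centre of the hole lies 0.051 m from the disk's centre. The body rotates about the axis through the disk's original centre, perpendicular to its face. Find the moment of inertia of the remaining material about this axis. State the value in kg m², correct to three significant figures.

0.0684

Unpierced body about its centre: I₀ = (1/2)MR² = (1/2)(2.4)(0.24)² = 0.06912 kg m².
The removed disk has mass m = M·(r/R)² = (2.4)(0.063/0.24)² = 0.16537 kg (same uniform areal density).
Its moment of inertia about the rotation axis (parallel-axis theorem): I_hole = (1/2)mr² + md² = (1/2)(0.16537)(0.063)² + (0.16537)(0.051)² = 0.00075833 kg m².
Treating the hole as negative mass, I = I₀ − I_hole = 0.06912 − 0.00075833 = 0.068362 kg m².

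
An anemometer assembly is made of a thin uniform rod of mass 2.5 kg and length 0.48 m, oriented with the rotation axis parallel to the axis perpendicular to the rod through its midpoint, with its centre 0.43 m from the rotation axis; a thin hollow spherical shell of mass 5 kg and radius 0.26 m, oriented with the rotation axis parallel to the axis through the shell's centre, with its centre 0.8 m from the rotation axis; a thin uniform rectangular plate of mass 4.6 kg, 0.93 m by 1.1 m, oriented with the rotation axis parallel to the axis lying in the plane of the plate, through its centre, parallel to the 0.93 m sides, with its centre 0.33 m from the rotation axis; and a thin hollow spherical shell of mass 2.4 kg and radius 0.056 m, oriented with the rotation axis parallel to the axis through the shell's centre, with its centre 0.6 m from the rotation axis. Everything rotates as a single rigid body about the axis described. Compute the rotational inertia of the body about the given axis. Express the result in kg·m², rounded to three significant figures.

5.77

Thin rod: I_cm = (1/12)ML² = (1/12)(2.5)(0.48)² = 0.048 kg·m²; centre at d = 0.43 m, so I = I_cm + Md² gives I = 0.048 + (2.5)(0.43)² = 0.51025 kg·m².
Spherical shell: I_cm = (2/3)MR² = (2/3)(5)(0.26)² = 0.22533 kg·m²; centre at d = 0.8 m, so I = I_cm + Md² gives I = 0.22533 + (5)(0.8)² = 3.4253 kg·m².
Rectangular plate: I_cm = (1/12)Mb² = (1/12)(4.6)(1.1)² = 0.46383 kg·m²; centre at d = 0.33 m, so I = I_cm + Md² gives I = 0.46383 + (4.6)(0.33)² = 0.96477 kg·m².
Spherical shell: I_cm = (2/3)MR² = (2/3)(2.4)(0.056)² = 0.0050176 kg·m²; centre at d = 0.6 m, so I = I_cm + Md² gives I = 0.0050176 + (2.4)(0.6)² = 0.86902 kg·m².
Total I = 0.51025 + 3.4253 + 0.96477 + 0.86902 = 5.7694 kg·m².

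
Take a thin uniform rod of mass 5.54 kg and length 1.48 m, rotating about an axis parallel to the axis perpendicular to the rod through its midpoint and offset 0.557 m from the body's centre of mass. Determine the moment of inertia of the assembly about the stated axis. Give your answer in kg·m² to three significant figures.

I_cm = (1/12)ML² = (1/12)(5.54)(1.48)² = 1.0112 kg·m²; centre at d = 0.557 m, so I = I_cm + Md² gives I = 1.0112 + (5.54)(0.557)² = 2.73 kg·m².

2.73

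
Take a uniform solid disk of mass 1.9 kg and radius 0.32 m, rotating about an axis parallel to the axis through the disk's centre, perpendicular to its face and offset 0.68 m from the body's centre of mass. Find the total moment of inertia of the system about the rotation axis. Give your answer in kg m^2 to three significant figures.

0.976

I_cm = (1/2)MR² = (1/2)(1.9)(0.32)² = 0.09728 kg m^2; centre at d = 0.68 m, so I = I_cm + Md² gives I = 0.09728 + (1.9)(0.68)² = 0.97584 kg m^2.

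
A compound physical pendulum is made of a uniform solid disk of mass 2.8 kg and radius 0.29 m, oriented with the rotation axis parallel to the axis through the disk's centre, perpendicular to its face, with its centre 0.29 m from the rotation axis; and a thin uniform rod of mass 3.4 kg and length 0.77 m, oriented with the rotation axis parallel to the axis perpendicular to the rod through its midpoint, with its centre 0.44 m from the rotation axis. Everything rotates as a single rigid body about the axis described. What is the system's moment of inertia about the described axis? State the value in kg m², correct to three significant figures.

1.18

Solid disk: I_cm = (1/2)MR² = (1/2)(2.8)(0.29)² = 0.11774 kg m²; centre at d = 0.29 m, so the parallel axis theorem gives I = 0.11774 + (2.8)(0.29)² = 0.35322 kg m².
Thin rod: I_cm = (1/12)ML² = (1/12)(3.4)(0.77)² = 0.16799 kg m²; centre at d = 0.44 m, so the parallel axis theorem gives I = 0.16799 + (3.4)(0.44)² = 0.82623 kg m².
Total I = 0.35322 + 0.82623 = 1.1794 kg m².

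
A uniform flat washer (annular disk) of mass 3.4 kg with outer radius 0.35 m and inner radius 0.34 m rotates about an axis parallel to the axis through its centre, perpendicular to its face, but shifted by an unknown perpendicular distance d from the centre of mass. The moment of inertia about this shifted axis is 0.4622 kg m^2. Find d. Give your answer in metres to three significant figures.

0.130

About the centre-of-mass axis, I_cm = (1/2)M(R²+r²) = (1/2)(3.4)[(0.35)² + (0.34)²] = 0.40477 kg m^2.
Parallel axis theorem: I = I_cm + Md², so Md² = 0.4622 − 0.40477 = 0.05743 kg m^2.
d = √(0.05743 / 3.4) = 0.12997 m.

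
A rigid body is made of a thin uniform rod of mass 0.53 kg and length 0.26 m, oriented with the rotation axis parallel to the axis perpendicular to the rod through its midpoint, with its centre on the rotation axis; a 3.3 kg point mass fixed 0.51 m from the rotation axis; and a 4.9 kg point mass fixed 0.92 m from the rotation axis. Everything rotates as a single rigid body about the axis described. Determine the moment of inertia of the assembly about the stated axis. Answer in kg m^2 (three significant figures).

5.01

Thin rod: I_cm = (1/12)ML² = (1/12)(0.53)(0.26)² = 0.0029857 kg m^2; axis through the centre, so I = 0.0029857 kg m^2.
Point mass: I_cm = 0; centre at d = 0.51 m, so I = I_cm + Md² gives I = 0 + (3.3)(0.51)² = 0.85833 kg m^2.
Point mass: I_cm = 0; centre at d = 0.92 m, so I = I_cm + Md² gives I = 0 + (4.9)(0.92)² = 4.1474 kg m^2.
Total I = 0.0029857 + 0.85833 + 4.1474 = 5.0087 kg m^2.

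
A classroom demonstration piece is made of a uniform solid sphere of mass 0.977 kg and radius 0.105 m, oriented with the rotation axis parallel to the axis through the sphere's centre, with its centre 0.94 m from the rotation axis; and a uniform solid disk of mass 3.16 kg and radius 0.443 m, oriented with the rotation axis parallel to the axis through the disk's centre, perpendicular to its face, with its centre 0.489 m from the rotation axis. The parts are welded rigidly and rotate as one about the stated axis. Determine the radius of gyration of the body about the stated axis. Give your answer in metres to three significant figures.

0.684

Solid sphere: I_cm = (2/5)MR² = (2/5)(0.977)(0.105)² = 0.0043086 kg m^2; centre at d = 0.94 m, so I = I_cm + Md² gives I = 0.0043086 + (0.977)(0.94)² = 0.86759 kg m^2.
Solid disk: I_cm = (1/2)MR² = (1/2)(3.16)(0.443)² = 0.31007 kg m^2; centre at d = 0.489 m, so I = I_cm + Md² gives I = 0.31007 + (3.16)(0.489)² = 1.0657 kg m^2.
Total I = 1.9333 kg m^2; total mass M = 4.137 kg.
k = √(I/M) = √(1.9333/4.137) = 0.6836 m.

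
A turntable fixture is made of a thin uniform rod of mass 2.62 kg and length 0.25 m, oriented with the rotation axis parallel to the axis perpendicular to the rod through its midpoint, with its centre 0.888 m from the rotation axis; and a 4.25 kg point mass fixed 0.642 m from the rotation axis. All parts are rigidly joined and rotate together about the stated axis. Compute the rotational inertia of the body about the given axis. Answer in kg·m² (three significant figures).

Thin rod: I_cm = (1/12)ML² = (1/12)(2.62)(0.25)² = 0.013646 kg·m²; centre at d = 0.888 m, so I = I_cm + Md² gives I = 0.013646 + (2.62)(0.888)² = 2.0796 kg·m².
Point mass: I_cm = 0; centre at d = 0.642 m, so I = I_cm + Md² gives I = 0 + (4.25)(0.642)² = 1.7517 kg·m².
Total I = 2.0796 + 1.7517 = 3.8313 kg·m².

3.83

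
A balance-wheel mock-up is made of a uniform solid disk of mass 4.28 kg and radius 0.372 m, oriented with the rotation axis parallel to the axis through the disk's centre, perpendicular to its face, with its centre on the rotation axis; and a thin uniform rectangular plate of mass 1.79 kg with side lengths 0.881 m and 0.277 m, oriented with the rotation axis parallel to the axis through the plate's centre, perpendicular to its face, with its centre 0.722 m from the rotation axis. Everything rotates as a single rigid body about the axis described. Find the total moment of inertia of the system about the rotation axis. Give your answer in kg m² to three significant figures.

Solid disk: I_cm = (1/2)MR² = (1/2)(4.28)(0.372)² = 0.29614 kg m²; axis through the centre, so I = 0.29614 kg m².
Rectangular plate: I_cm = (1/12)M(a²+b²) = (1/12)(1.79)[(0.881)² + (0.277)²] = 0.12722 kg m²; centre at d = 0.722 m, so I = I_cm + Md² gives I = 0.12722 + (1.79)(0.722)² = 1.0603 kg m².
Total I = 0.29614 + 1.0603 = 1.3565 kg m².

1.36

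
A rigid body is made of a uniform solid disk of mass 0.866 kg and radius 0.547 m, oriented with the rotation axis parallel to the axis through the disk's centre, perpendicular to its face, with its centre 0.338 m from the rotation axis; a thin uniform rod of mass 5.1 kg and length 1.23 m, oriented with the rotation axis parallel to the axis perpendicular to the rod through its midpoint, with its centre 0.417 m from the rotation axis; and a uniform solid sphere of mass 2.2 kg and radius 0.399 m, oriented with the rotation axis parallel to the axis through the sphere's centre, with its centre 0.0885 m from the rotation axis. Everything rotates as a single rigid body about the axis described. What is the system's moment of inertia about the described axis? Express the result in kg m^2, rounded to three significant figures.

Solid disk: I_cm = (1/2)MR² = (1/2)(0.866)(0.547)² = 0.12956 kg m^2; centre at d = 0.338 m, so I = I_cm + Md² gives I = 0.12956 + (0.866)(0.338)² = 0.22849 kg m^2.
Thin rod: I_cm = (1/12)ML² = (1/12)(5.1)(1.23)² = 0.64298 kg m^2; centre at d = 0.417 m, so I = I_cm + Md² gives I = 0.64298 + (5.1)(0.417)² = 1.5298 kg m^2.
Solid sphere: I_cm = (2/5)MR² = (2/5)(2.2)(0.399)² = 0.1401 kg m^2; centre at d = 0.0885 m, so I = I_cm + Md² gives I = 0.1401 + (2.2)(0.0885)² = 0.15733 kg m^2.
Total I = 0.22849 + 1.5298 + 0.15733 = 1.9156 kg m^2.

1.92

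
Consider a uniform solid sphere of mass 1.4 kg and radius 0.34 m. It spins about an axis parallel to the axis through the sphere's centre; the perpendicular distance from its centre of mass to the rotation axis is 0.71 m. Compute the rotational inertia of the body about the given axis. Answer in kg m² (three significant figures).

0.770

I_cm = (2/5)MR² = (2/5)(1.4)(0.34)² = 0.064736 kg m²; centre at d = 0.71 m, so I = I_cm + Md² gives I = 0.064736 + (1.4)(0.71)² = 0.77048 kg m².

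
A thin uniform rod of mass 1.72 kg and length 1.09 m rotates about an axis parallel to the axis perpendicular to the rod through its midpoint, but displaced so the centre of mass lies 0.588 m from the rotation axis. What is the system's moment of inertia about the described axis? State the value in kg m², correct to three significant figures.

0.765

I_cm = (1/12)ML² = (1/12)(1.72)(1.09)² = 0.17029 kg m²; centre at d = 0.588 m, so I = I_cm + Md² gives I = 0.17029 + (1.72)(0.588)² = 0.76497 kg m².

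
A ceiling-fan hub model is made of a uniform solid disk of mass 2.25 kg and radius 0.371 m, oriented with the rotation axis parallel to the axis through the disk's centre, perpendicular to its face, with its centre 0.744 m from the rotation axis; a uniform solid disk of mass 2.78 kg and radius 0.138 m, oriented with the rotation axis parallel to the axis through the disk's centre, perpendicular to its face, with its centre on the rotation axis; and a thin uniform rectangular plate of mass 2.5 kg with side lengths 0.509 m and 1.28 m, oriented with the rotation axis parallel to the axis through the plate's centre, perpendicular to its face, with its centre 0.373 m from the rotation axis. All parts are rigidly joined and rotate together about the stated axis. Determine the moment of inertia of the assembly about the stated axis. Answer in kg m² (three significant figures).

Solid disk: I_cm = (1/2)MR² = (1/2)(2.25)(0.371)² = 0.15485 kg m²; centre at d = 0.744 m, so the parallel axis theorem gives I = 0.15485 + (2.25)(0.744)² = 1.4003 kg m².
Solid disk: I_cm = (1/2)MR² = (1/2)(2.78)(0.138)² = 0.026471 kg m²; axis through the centre, so I = 0.026471 kg m².
Rectangular plate: I_cm = (1/12)M(a²+b²) = (1/12)(2.5)[(0.509)² + (1.28)²] = 0.39531 kg m²; centre at d = 0.373 m, so the parallel axis theorem gives I = 0.39531 + (2.5)(0.373)² = 0.74313 kg m².
Total I = 1.4003 + 0.026471 + 0.74313 = 2.1699 kg m².

2.17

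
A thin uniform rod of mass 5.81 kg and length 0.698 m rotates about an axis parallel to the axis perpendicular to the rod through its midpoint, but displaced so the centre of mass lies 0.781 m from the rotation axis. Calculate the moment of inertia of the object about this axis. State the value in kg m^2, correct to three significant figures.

3.78

I_cm = (1/12)ML² = (1/12)(5.81)(0.698)² = 0.23589 kg m^2; centre at d = 0.781 m, so I = I_cm + Md² gives I = 0.23589 + (5.81)(0.781)² = 3.7798 kg m^2.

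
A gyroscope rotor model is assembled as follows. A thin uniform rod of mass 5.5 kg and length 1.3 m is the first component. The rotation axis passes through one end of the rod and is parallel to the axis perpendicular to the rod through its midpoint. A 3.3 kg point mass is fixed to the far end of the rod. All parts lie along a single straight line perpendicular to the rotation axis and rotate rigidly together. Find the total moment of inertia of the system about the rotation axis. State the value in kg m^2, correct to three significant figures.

Thin rod: I_cm = (1/12)ML² = (1/12)(5.5)(1.3)² = 0.77458 kg m^2; centre at d = 0.65 m, so I = I_cm + Md² gives I = 0.77458 + (5.5)(0.65)² = 3.0983 kg m^2.
Point mass: I_cm = 0; centre at d = 0.65 + 0.65 = 1.3 m, so I = I_cm + Md² gives I = 0 + (3.3)(1.3)² = 5.577 kg m^2.
Total I = 3.0983 + 5.577 = 8.6753 kg m^2.

8.68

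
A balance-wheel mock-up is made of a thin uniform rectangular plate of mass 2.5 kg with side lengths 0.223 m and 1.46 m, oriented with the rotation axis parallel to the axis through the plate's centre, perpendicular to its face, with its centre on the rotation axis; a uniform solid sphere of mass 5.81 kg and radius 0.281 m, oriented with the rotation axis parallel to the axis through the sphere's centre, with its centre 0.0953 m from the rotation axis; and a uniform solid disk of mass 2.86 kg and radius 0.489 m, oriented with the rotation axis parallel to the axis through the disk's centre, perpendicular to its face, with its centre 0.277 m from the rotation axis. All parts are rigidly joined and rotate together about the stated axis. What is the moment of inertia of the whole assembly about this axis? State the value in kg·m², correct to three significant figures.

Rectangular plate: I_cm = (1/12)M(a²+b²) = (1/12)(2.5)[(0.223)² + (1.46)²] = 0.45444 kg·m²; axis through the centre, so I = 0.45444 kg·m².
Solid sphere: I_cm = (2/5)MR² = (2/5)(5.81)(0.281)² = 0.18351 kg·m²; centre at d = 0.0953 m, so the parallel axis theorem gives I = 0.18351 + (5.81)(0.0953)² = 0.23627 kg·m².
Solid disk: I_cm = (1/2)MR² = (1/2)(2.86)(0.489)² = 0.34194 kg·m²; centre at d = 0.277 m, so the parallel axis theorem gives I = 0.34194 + (2.86)(0.277)² = 0.56139 kg·m².
Total I = 0.45444 + 0.23627 + 0.56139 = 1.2521 kg·m².

1.25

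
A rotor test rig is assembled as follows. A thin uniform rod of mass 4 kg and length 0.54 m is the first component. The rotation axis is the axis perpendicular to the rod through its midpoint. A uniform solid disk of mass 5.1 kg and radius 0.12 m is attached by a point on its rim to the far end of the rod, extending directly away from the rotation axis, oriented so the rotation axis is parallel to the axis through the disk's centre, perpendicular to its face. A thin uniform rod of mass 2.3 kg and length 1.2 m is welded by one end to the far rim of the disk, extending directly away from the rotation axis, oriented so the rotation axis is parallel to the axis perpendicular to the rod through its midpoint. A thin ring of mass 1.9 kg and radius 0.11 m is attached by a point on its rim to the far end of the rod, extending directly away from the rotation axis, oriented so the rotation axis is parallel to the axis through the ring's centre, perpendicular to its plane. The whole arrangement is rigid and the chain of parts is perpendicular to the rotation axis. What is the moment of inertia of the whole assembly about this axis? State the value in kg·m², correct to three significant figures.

10.3

Thin rod: I_cm = (1/12)ML² = (1/12)(4)(0.54)² = 0.0972 kg·m²; axis through the centre, so I = 0.0972 kg·m².
Solid disk: I_cm = (1/2)MR² = (1/2)(5.1)(0.12)² = 0.03672 kg·m²; centre at d = 0.27 + 0.12 = 0.39 m, so the parallel axis theorem gives I = 0.03672 + (5.1)(0.39)² = 0.81243 kg·m².
Thin rod: I_cm = (1/12)ML² = (1/12)(2.3)(1.2)² = 0.276 kg·m²; centre at d = 0.27 + 0.12 + 0.12 + 0.6 = 1.11 m, so the parallel axis theorem gives I = 0.276 + (2.3)(1.11)² = 3.1098 kg·m².
Thin ring: I_cm = MR² = (1.9)(0.11)² = 0.02299 kg·m²; centre at d = 0.27 + 0.12 + 0.12 + 0.6 + 0.6 + 0.11 = 1.82 m, so the parallel axis theorem gives I = 0.02299 + (1.9)(1.82)² = 6.3166 kg·m².
Total I = 0.0972 + 0.81243 + 3.1098 + 6.3166 = 10.336 kg·m².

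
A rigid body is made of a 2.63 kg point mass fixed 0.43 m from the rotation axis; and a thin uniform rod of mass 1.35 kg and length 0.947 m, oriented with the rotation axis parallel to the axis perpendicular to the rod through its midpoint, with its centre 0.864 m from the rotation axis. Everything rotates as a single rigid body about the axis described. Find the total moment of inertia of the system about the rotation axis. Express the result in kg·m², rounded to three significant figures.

Point mass: I_cm = 0; centre at d = 0.43 m, so the parallel axis theorem gives I = 0 + (2.63)(0.43)² = 0.48629 kg·m².
Thin rod: I_cm = (1/12)ML² = (1/12)(1.35)(0.947)² = 0.10089 kg·m²; centre at d = 0.864 m, so the parallel axis theorem gives I = 0.10089 + (1.35)(0.864)² = 1.1087 kg·m².
Total I = 0.48629 + 1.1087 = 1.5949 kg·m².

1.59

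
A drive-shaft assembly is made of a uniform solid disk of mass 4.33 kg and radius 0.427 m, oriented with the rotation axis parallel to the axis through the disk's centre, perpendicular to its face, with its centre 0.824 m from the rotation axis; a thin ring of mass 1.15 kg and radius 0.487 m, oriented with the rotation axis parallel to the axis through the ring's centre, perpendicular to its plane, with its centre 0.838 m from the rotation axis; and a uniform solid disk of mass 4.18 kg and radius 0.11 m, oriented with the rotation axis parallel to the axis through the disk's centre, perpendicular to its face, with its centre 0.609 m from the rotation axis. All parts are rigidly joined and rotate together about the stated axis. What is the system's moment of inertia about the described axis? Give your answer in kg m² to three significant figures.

5.99

Solid disk: I_cm = (1/2)MR² = (1/2)(4.33)(0.427)² = 0.39474 kg m²; centre at d = 0.824 m, so the parallel axis theorem gives I = 0.39474 + (4.33)(0.824)² = 3.3347 kg m².
Thin ring: I_cm = MR² = (1.15)(0.487)² = 0.27274 kg m²; centre at d = 0.838 m, so the parallel axis theorem gives I = 0.27274 + (1.15)(0.838)² = 1.0803 kg m².
Solid disk: I_cm = (1/2)MR² = (1/2)(4.18)(0.11)² = 0.025289 kg m²; centre at d = 0.609 m, so the parallel axis theorem gives I = 0.025289 + (4.18)(0.609)² = 1.5756 kg m².
Total I = 3.3347 + 1.0803 + 1.5756 = 5.9906 kg m².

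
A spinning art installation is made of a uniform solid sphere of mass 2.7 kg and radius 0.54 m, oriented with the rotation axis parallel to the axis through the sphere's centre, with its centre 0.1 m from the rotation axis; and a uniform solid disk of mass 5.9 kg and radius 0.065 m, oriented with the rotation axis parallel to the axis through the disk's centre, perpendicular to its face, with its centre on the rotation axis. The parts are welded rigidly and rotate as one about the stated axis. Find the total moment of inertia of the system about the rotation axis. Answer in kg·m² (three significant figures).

0.354

Solid sphere: I_cm = (2/5)MR² = (2/5)(2.7)(0.54)² = 0.31493 kg·m²; centre at d = 0.1 m, so the parallel axis theorem gives I = 0.31493 + (2.7)(0.1)² = 0.34193 kg·m².
Solid disk: I_cm = (1/2)MR² = (1/2)(5.9)(0.065)² = 0.012464 kg·m²; axis through the centre, so I = 0.012464 kg·m².
Total I = 0.34193 + 0.012464 = 0.35439 kg·m².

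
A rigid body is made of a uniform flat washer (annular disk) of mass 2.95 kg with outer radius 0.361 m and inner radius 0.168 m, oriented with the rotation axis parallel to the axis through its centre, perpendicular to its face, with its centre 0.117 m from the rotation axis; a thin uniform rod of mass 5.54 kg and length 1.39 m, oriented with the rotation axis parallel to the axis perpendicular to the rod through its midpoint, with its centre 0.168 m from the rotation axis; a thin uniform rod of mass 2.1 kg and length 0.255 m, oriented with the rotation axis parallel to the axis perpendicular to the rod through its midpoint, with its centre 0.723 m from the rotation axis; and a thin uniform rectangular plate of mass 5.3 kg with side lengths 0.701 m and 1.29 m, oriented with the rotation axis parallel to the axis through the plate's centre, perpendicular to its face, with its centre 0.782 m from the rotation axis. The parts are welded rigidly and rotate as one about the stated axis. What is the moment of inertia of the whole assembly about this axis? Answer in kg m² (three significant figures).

6.62

Annular disk: I_cm = (1/2)M(R²+r²) = (1/2)(2.95)[(0.361)² + (0.168)²] = 0.23385 kg m²; centre at d = 0.117 m, so I = I_cm + Md² gives I = 0.23385 + (2.95)(0.117)² = 0.27424 kg m².
Thin rod: I_cm = (1/12)ML² = (1/12)(5.54)(1.39)² = 0.89199 kg m²; centre at d = 0.168 m, so I = I_cm + Md² gives I = 0.89199 + (5.54)(0.168)² = 1.0483 kg m².
Thin rod: I_cm = (1/12)ML² = (1/12)(2.1)(0.255)² = 0.011379 kg m²; centre at d = 0.723 m, so I = I_cm + Md² gives I = 0.011379 + (2.1)(0.723)² = 1.1091 kg m².
Rectangular plate: I_cm = (1/12)M(a²+b²) = (1/12)(5.3)[(0.701)² + (1.29)²] = 0.95201 kg m²; centre at d = 0.782 m, so I = I_cm + Md² gives I = 0.95201 + (5.3)(0.782)² = 4.1931 kg m².
Total I = 0.27424 + 1.0483 + 1.1091 + 4.1931 = 6.6248 kg m².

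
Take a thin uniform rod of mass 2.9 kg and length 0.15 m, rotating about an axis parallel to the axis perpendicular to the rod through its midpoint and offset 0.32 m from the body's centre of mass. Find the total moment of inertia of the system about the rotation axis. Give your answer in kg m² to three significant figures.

I_cm = (1/12)ML² = (1/12)(2.9)(0.15)² = 0.0054375 kg m²; centre at d = 0.32 m, so the parallel axis theorem gives I = 0.0054375 + (2.9)(0.32)² = 0.3024 kg m².

0.302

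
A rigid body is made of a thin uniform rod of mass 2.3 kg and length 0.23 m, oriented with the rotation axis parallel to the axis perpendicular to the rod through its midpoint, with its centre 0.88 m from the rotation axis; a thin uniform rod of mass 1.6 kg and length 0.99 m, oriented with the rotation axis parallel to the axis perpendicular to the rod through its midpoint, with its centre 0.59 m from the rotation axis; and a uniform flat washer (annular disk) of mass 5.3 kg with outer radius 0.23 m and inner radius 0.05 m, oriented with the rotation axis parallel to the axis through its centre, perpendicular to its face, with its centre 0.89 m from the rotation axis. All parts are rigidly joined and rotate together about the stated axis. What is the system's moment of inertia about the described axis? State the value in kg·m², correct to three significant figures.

Thin rod: I_cm = (1/12)ML² = (1/12)(2.3)(0.23)² = 0.010139 kg·m²; centre at d = 0.88 m, so I = I_cm + Md² gives I = 0.010139 + (2.3)(0.88)² = 1.7913 kg·m².
Thin rod: I_cm = (1/12)ML² = (1/12)(1.6)(0.99)² = 0.13068 kg·m²; centre at d = 0.59 m, so I = I_cm + Md² gives I = 0.13068 + (1.6)(0.59)² = 0.68764 kg·m².
Annular disk: I_cm = (1/2)M(R²+r²) = (1/2)(5.3)[(0.23)² + (0.05)²] = 0.14681 kg·m²; centre at d = 0.89 m, so I = I_cm + Md² gives I = 0.14681 + (5.3)(0.89)² = 4.3449 kg·m².
Total I = 1.7913 + 0.68764 + 4.3449 = 6.8238 kg·m².

6.82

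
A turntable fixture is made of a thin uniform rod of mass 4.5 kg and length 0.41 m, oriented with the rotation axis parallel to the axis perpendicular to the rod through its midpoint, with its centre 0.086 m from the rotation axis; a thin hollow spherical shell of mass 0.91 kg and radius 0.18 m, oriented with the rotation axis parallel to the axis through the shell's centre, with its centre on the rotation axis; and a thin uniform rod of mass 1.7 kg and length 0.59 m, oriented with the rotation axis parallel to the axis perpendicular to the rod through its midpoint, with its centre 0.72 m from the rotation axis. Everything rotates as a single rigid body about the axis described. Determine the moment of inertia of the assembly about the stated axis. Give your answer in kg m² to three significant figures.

1.05

Thin rod: I_cm = (1/12)ML² = (1/12)(4.5)(0.41)² = 0.063037 kg m²; centre at d = 0.086 m, so I = I_cm + Md² gives I = 0.063037 + (4.5)(0.086)² = 0.096319 kg m².
Spherical shell: I_cm = (2/3)MR² = (2/3)(0.91)(0.18)² = 0.019656 kg m²; axis through the centre, so I = 0.019656 kg m².
Thin rod: I_cm = (1/12)ML² = (1/12)(1.7)(0.59)² = 0.049314 kg m²; centre at d = 0.72 m, so I = I_cm + Md² gives I = 0.049314 + (1.7)(0.72)² = 0.93059 kg m².
Total I = 0.096319 + 0.019656 + 0.93059 = 1.0466 kg m².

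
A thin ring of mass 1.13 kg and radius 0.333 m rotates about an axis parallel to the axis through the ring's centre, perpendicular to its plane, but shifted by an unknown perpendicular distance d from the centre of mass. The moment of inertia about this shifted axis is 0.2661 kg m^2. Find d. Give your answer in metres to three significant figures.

0.353

About the centre-of-mass axis, I_cm = MR² = (1.13)(0.333)² = 0.1253 kg m^2.
Parallel axis theorem: I = I_cm + Md², so Md² = 0.2661 − 0.1253 = 0.1408 kg m^2.
d = √(0.1408 / 1.13) = 0.35298 m.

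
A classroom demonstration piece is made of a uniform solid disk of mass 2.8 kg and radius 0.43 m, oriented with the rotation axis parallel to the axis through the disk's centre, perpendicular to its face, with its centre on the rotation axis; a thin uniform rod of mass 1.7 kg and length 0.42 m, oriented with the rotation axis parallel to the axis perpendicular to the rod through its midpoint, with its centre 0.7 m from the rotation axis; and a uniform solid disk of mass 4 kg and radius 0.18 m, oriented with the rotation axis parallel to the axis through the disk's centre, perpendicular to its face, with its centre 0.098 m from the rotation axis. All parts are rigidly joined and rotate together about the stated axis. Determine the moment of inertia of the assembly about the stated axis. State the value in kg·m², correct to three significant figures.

Solid disk: I_cm = (1/2)MR² = (1/2)(2.8)(0.43)² = 0.25886 kg·m²; axis through the centre, so I = 0.25886 kg·m².
Thin rod: I_cm = (1/12)ML² = (1/12)(1.7)(0.42)² = 0.02499 kg·m²; centre at d = 0.7 m, so I = I_cm + Md² gives I = 0.02499 + (1.7)(0.7)² = 0.85799 kg·m².
Solid disk: I_cm = (1/2)MR² = (1/2)(4)(0.18)² = 0.0648 kg·m²; centre at d = 0.098 m, so I = I_cm + Md² gives I = 0.0648 + (4)(0.098)² = 0.10322 kg·m².
Total I = 0.25886 + 0.85799 + 0.10322 = 1.2201 kg·m².

1.22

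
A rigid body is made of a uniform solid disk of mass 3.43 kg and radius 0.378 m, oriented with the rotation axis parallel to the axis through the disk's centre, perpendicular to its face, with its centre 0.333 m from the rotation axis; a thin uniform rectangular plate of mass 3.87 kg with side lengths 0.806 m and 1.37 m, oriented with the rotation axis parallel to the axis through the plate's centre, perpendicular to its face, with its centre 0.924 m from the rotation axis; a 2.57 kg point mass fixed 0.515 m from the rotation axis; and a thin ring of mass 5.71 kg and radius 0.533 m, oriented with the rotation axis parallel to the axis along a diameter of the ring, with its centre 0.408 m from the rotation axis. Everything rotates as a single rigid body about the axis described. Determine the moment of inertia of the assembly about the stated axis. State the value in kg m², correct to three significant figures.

7.19

Solid disk: I_cm = (1/2)MR² = (1/2)(3.43)(0.378)² = 0.24505 kg m²; centre at d = 0.333 m, so I = I_cm + Md² gives I = 0.24505 + (3.43)(0.333)² = 0.6254 kg m².
Rectangular plate: I_cm = (1/12)M(a²+b²) = (1/12)(3.87)[(0.806)² + (1.37)²] = 0.81481 kg m²; centre at d = 0.924 m, so I = I_cm + Md² gives I = 0.81481 + (3.87)(0.924)² = 4.1189 kg m².
Point mass: I_cm = 0; centre at d = 0.515 m, so I = I_cm + Md² gives I = 0 + (2.57)(0.515)² = 0.68163 kg m².
Thin ring: I_cm = (1/2)MR² = (1/2)(5.71)(0.533)² = 0.81107 kg m²; centre at d = 0.408 m, so I = I_cm + Md² gives I = 0.81107 + (5.71)(0.408)² = 1.7616 kg m².
Total I = 0.6254 + 4.1189 + 0.68163 + 1.7616 = 7.1875 kg m².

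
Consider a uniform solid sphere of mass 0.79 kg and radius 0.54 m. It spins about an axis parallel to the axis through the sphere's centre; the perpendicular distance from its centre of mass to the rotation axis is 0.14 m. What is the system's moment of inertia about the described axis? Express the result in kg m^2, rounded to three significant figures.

I_cm = (2/5)MR² = (2/5)(0.79)(0.54)² = 0.092146 kg m^2; centre at d = 0.14 m, so the parallel axis theorem gives I = 0.092146 + (0.79)(0.14)² = 0.10763 kg m^2.

0.108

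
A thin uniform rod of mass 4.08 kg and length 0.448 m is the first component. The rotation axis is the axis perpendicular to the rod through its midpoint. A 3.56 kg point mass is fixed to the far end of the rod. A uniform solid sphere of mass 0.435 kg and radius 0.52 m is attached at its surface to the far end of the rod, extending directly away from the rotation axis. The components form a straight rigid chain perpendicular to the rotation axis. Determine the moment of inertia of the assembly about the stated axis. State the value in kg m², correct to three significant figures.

0.535

Thin rod: I_cm = (1/12)ML² = (1/12)(4.08)(0.448)² = 0.068239 kg m²; axis through the centre, so I = 0.068239 kg m².
Point mass: I_cm = 0; centre at d = 0.224 m, so the parallel axis theorem gives I = 0 + (3.56)(0.224)² = 0.17863 kg m².
Solid sphere: I_cm = (2/5)MR² = (2/5)(0.435)(0.52)² = 0.04705 kg m²; centre at d = 0.224 + 0.52 = 0.744 m, so the parallel axis theorem gives I = 0.04705 + (0.435)(0.744)² = 0.28784 kg m².
Total I = 0.068239 + 0.17863 + 0.28784 = 0.5347 kg m².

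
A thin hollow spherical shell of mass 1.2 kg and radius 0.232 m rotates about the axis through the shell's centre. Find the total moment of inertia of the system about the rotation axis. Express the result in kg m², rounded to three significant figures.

0.0431

I_cm = (2/3)MR² = (2/3)(1.2)(0.232)² = 0.043059 kg m²; axis through the centre, so I = 0.043059 kg m².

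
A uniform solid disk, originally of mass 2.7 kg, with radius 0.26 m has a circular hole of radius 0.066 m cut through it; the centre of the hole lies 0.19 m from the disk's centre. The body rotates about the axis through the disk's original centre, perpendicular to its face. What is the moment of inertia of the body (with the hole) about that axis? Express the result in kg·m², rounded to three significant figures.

0.0846

Unpierced body about its centre: I₀ = (1/2)MR² = (1/2)(2.7)(0.26)² = 0.09126 kg·m².
The removed disk has mass m = M·(r/R)² = (2.7)(0.066/0.26)² = 0.17398 kg (same uniform areal density).
Its moment of inertia about the rotation axis (parallel-axis theorem): I_hole = (1/2)mr² + md² = (1/2)(0.17398)(0.066)² + (0.17398)(0.19)² = 0.0066597 kg·m².
Treating the hole as negative mass, I = I₀ − I_hole = 0.09126 − 0.0066597 = 0.0846 kg·m².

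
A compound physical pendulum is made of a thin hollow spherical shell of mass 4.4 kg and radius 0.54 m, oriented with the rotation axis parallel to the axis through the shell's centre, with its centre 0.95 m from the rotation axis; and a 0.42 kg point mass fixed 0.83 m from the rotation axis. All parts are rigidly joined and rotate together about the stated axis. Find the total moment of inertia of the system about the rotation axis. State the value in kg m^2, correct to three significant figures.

5.12

Spherical shell: I_cm = (2/3)MR² = (2/3)(4.4)(0.54)² = 0.85536 kg m^2; centre at d = 0.95 m, so the parallel axis theorem gives I = 0.85536 + (4.4)(0.95)² = 4.8264 kg m^2.
Point mass: I_cm = 0; centre at d = 0.83 m, so the parallel axis theorem gives I = 0 + (0.42)(0.83)² = 0.28934 kg m^2.
Total I = 4.8264 + 0.28934 = 5.1157 kg m^2.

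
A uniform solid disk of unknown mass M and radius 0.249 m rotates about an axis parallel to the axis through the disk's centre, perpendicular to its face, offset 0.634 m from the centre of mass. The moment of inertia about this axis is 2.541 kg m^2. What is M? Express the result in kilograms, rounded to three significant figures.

5.87

I = I_cm + Md² = (1/2)MR² + Md² = M·[0.5·(0.249)² + (0.634)²] = M·0.43296.
So M = 2.541 / 0.43296 = 5.8689 kg.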